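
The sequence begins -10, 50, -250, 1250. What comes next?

Ratios: 50 / -10 = -5.0
This is a geometric sequence with common ratio r = -5.
Next term = 1250 * -5 = -6250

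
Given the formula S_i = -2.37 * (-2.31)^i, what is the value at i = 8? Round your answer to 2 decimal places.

S_8 = -2.37 * (-2.31)^8 ≈ -2.37 * 810.7666 ≈ -1921.52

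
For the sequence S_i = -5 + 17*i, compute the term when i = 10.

S_10 = -5 + 17*10 = -5 + 170 = 165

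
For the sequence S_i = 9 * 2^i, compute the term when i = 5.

S_5 = 9 * 2^5 = 9 * 32 = 288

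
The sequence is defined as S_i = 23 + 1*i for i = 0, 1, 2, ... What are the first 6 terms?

This is an arithmetic sequence.
i=0: S_0 = 23 + 1*0 = 23
i=1: S_1 = 23 + 1*1 = 24
i=2: S_2 = 23 + 1*2 = 25
i=3: S_3 = 23 + 1*3 = 26
i=4: S_4 = 23 + 1*4 = 27
i=5: S_5 = 23 + 1*5 = 28
The first 6 terms are: [23, 24, 25, 26, 27, 28]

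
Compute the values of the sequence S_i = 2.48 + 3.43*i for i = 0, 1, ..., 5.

This is an arithmetic sequence.
i=0: S_0 = 2.48 + 3.43*0 = 2.48
i=1: S_1 = 2.48 + 3.43*1 = 5.91
i=2: S_2 = 2.48 + 3.43*2 = 9.34
i=3: S_3 = 2.48 + 3.43*3 = 12.77
i=4: S_4 = 2.48 + 3.43*4 = 16.2
i=5: S_5 = 2.48 + 3.43*5 = 19.63
The first 6 terms are: [2.48, 5.91, 9.34, 12.77, 16.2, 19.63]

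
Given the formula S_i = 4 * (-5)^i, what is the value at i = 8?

S_8 = 4 * (-5)^8 = 4 * 390625 = 1562500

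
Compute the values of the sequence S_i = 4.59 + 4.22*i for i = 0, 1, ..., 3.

This is an arithmetic sequence.
i=0: S_0 = 4.59 + 4.22*0 = 4.59
i=1: S_1 = 4.59 + 4.22*1 = 8.81
i=2: S_2 = 4.59 + 4.22*2 = 13.03
i=3: S_3 = 4.59 + 4.22*3 = 17.25
The first 4 terms are: [4.59, 8.81, 13.03, 17.25]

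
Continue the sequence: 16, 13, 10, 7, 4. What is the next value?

Differences: 13 - 16 = -3
This is an arithmetic sequence with common difference d = -3.
Next term = 4 + -3 = 1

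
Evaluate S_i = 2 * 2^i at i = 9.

S_9 = 2 * 2^9 = 2 * 512 = 1024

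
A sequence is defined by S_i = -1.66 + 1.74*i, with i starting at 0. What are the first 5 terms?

This is an arithmetic sequence.
i=0: S_0 = -1.66 + 1.74*0 = -1.66
i=1: S_1 = -1.66 + 1.74*1 = 0.08
i=2: S_2 = -1.66 + 1.74*2 = 1.82
i=3: S_3 = -1.66 + 1.74*3 = 3.56
i=4: S_4 = -1.66 + 1.74*4 = 5.3
The first 5 terms are: [-1.66, 0.08, 1.82, 3.56, 5.3]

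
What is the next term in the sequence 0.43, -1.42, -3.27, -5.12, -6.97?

Differences: -1.42 - 0.43 = -1.85
This is an arithmetic sequence with common difference d = -1.85.
Next term = -6.97 + -1.85 = -8.82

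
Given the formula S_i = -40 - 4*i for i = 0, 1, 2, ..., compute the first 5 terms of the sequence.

This is an arithmetic sequence.
i=0: S_0 = -40 + -4*0 = -40
i=1: S_1 = -40 + -4*1 = -44
i=2: S_2 = -40 + -4*2 = -48
i=3: S_3 = -40 + -4*3 = -52
i=4: S_4 = -40 + -4*4 = -56
The first 5 terms are: [-40, -44, -48, -52, -56]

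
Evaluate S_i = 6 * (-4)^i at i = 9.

S_9 = 6 * (-4)^9 = 6 * -262144 = -1572864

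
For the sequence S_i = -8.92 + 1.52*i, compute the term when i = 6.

S_6 = -8.92 + 1.52*6 = -8.92 + 9.12 = 0.2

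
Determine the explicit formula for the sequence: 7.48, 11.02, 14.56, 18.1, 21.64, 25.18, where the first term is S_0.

Check differences: 11.02 - 7.48 = 3.54
14.56 - 11.02 = 3.54
Common difference d = 3.54.
First term a = 7.48.
Formula: S_i = 7.48 + 3.54*i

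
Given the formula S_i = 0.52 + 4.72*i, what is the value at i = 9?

S_9 = 0.52 + 4.72*9 = 0.52 + 42.48 = 43.0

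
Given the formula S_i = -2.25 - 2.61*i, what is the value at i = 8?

S_8 = -2.25 + -2.61*8 = -2.25 + -20.88 = -23.13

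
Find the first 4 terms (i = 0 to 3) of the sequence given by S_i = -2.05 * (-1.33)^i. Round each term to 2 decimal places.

This is a geometric sequence.
i=0: S_0 = -2.05 * (-1.33)^0 = -2.05
i=1: S_1 = -2.05 * (-1.33)^1 ≈ 2.73
i=2: S_2 = -2.05 * (-1.33)^2 ≈ -3.63
i=3: S_3 = -2.05 * (-1.33)^3 ≈ 4.82
The first 4 terms are: [-2.05, 2.73, -3.63, 4.82]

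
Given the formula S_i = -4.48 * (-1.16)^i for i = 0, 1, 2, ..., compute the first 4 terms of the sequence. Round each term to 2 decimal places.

This is a geometric sequence.
i=0: S_0 = -4.48 * (-1.16)^0 = -4.48
i=1: S_1 = -4.48 * (-1.16)^1 ≈ 5.2
i=2: S_2 = -4.48 * (-1.16)^2 ≈ -6.03
i=3: S_3 = -4.48 * (-1.16)^3 ≈ 6.99
The first 4 terms are: [-4.48, 5.2, -6.03, 6.99]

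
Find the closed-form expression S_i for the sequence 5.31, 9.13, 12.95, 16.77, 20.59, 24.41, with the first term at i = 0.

Check differences: 9.13 - 5.31 = 3.82
12.95 - 9.13 = 3.82
Common difference d = 3.82.
First term a = 5.31.
Formula: S_i = 5.31 + 3.82*i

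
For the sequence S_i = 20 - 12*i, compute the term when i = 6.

S_6 = 20 + -12*6 = 20 + -72 = -52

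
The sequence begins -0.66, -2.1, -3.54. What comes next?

Differences: -2.1 - -0.66 = -1.44
This is an arithmetic sequence with common difference d = -1.44.
Next term = -3.54 + -1.44 = -4.98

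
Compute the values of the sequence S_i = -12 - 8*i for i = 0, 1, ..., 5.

This is an arithmetic sequence.
i=0: S_0 = -12 + -8*0 = -12
i=1: S_1 = -12 + -8*1 = -20
i=2: S_2 = -12 + -8*2 = -28
i=3: S_3 = -12 + -8*3 = -36
i=4: S_4 = -12 + -8*4 = -44
i=5: S_5 = -12 + -8*5 = -52
The first 6 terms are: [-12, -20, -28, -36, -44, -52]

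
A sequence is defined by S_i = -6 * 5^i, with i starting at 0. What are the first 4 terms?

This is a geometric sequence.
i=0: S_0 = -6 * 5^0 = -6
i=1: S_1 = -6 * 5^1 = -30
i=2: S_2 = -6 * 5^2 = -150
i=3: S_3 = -6 * 5^3 = -750
The first 4 terms are: [-6, -30, -150, -750]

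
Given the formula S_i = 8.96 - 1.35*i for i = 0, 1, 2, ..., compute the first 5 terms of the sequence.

This is an arithmetic sequence.
i=0: S_0 = 8.96 + -1.35*0 = 8.96
i=1: S_1 = 8.96 + -1.35*1 = 7.61
i=2: S_2 = 8.96 + -1.35*2 = 6.26
i=3: S_3 = 8.96 + -1.35*3 = 4.91
i=4: S_4 = 8.96 + -1.35*4 = 3.56
The first 5 terms are: [8.96, 7.61, 6.26, 4.91, 3.56]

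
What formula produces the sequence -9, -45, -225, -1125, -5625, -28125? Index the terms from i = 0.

Check ratios: -45 / -9 = 5.0
Common ratio r = 5.
First term a = -9.
Formula: S_i = -9 * 5^i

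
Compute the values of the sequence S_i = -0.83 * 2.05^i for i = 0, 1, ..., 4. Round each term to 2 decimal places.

This is a geometric sequence.
i=0: S_0 = -0.83 * 2.05^0 = -0.83
i=1: S_1 = -0.83 * 2.05^1 ≈ -1.7
i=2: S_2 = -0.83 * 2.05^2 ≈ -3.49
i=3: S_3 = -0.83 * 2.05^3 ≈ -7.15
i=4: S_4 = -0.83 * 2.05^4 ≈ -14.66
The first 5 terms are: [-0.83, -1.7, -3.49, -7.15, -14.66]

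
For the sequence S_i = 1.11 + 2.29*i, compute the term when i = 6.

S_6 = 1.11 + 2.29*6 = 1.11 + 13.74 = 14.85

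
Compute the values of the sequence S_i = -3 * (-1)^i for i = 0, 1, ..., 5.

This is a geometric sequence.
i=0: S_0 = -3 * (-1)^0 = -3
i=1: S_1 = -3 * (-1)^1 = 3
i=2: S_2 = -3 * (-1)^2 = -3
i=3: S_3 = -3 * (-1)^3 = 3
i=4: S_4 = -3 * (-1)^4 = -3
i=5: S_5 = -3 * (-1)^5 = 3
The first 6 terms are: [-3, 3, -3, 3, -3, 3]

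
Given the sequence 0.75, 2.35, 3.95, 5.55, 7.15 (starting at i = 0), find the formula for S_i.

Check differences: 2.35 - 0.75 = 1.6
3.95 - 2.35 = 1.6
Common difference d = 1.6.
First term a = 0.75.
Formula: S_i = 0.75 + 1.60*i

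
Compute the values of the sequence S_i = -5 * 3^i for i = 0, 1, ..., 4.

This is a geometric sequence.
i=0: S_0 = -5 * 3^0 = -5
i=1: S_1 = -5 * 3^1 = -15
i=2: S_2 = -5 * 3^2 = -45
i=3: S_3 = -5 * 3^3 = -135
i=4: S_4 = -5 * 3^4 = -405
The first 5 terms are: [-5, -15, -45, -135, -405]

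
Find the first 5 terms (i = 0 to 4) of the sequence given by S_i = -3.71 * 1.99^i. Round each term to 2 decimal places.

This is a geometric sequence.
i=0: S_0 = -3.71 * 1.99^0 = -3.71
i=1: S_1 = -3.71 * 1.99^1 ≈ -7.38
i=2: S_2 = -3.71 * 1.99^2 ≈ -14.69
i=3: S_3 = -3.71 * 1.99^3 ≈ -29.24
i=4: S_4 = -3.71 * 1.99^4 ≈ -58.18
The first 5 terms are: [-3.71, -7.38, -14.69, -29.24, -58.18]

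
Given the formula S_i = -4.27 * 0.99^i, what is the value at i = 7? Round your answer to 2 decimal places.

S_7 = -4.27 * 0.99^7 ≈ -4.27 * 0.9321 ≈ -3.98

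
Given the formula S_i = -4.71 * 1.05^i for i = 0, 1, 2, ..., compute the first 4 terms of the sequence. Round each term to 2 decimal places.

This is a geometric sequence.
i=0: S_0 = -4.71 * 1.05^0 = -4.71
i=1: S_1 = -4.71 * 1.05^1 ≈ -4.95
i=2: S_2 = -4.71 * 1.05^2 ≈ -5.19
i=3: S_3 = -4.71 * 1.05^3 ≈ -5.45
The first 4 terms are: [-4.71, -4.95, -5.19, -5.45]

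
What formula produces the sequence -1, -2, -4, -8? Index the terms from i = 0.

Check ratios: -2 / -1 = 2.0
Common ratio r = 2.
First term a = -1.
Formula: S_i = -1 * 2^i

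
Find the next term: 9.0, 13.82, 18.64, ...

Differences: 13.82 - 9.0 = 4.82
This is an arithmetic sequence with common difference d = 4.82.
Next term = 18.64 + 4.82 = 23.46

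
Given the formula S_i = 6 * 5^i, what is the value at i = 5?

S_5 = 6 * 5^5 = 6 * 3125 = 18750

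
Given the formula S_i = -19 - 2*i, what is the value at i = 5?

S_5 = -19 + -2*5 = -19 + -10 = -29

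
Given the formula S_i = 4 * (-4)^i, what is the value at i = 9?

S_9 = 4 * (-4)^9 = 4 * -262144 = -1048576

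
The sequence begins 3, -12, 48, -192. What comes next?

Ratios: -12 / 3 = -4.0
This is a geometric sequence with common ratio r = -4.
Next term = -192 * -4 = 768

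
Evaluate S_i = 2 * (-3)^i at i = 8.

S_8 = 2 * (-3)^8 = 2 * 6561 = 13122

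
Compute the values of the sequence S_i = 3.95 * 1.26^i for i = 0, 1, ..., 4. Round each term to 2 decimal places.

This is a geometric sequence.
i=0: S_0 = 3.95 * 1.26^0 = 3.95
i=1: S_1 = 3.95 * 1.26^1 ≈ 4.98
i=2: S_2 = 3.95 * 1.26^2 ≈ 6.27
i=3: S_3 = 3.95 * 1.26^3 ≈ 7.9
i=4: S_4 = 3.95 * 1.26^4 ≈ 9.96
The first 5 terms are: [3.95, 4.98, 6.27, 7.9, 9.96]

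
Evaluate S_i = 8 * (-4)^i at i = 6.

S_6 = 8 * (-4)^6 = 8 * 4096 = 32768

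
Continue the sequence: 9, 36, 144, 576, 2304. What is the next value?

Ratios: 36 / 9 = 4.0
This is a geometric sequence with common ratio r = 4.
Next term = 2304 * 4 = 9216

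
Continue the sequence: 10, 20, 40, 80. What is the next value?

Ratios: 20 / 10 = 2.0
This is a geometric sequence with common ratio r = 2.
Next term = 80 * 2 = 160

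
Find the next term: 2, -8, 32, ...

Ratios: -8 / 2 = -4.0
This is a geometric sequence with common ratio r = -4.
Next term = 32 * -4 = -128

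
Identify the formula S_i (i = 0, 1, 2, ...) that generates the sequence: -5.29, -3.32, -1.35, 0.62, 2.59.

Check differences: -3.32 - -5.29 = 1.97
-1.35 - -3.32 = 1.97
Common difference d = 1.97.
First term a = -5.29.
Formula: S_i = -5.29 + 1.97*i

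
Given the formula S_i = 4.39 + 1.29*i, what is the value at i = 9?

S_9 = 4.39 + 1.29*9 = 4.39 + 11.61 = 16.0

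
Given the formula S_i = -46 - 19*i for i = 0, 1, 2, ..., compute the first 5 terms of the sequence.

This is an arithmetic sequence.
i=0: S_0 = -46 + -19*0 = -46
i=1: S_1 = -46 + -19*1 = -65
i=2: S_2 = -46 + -19*2 = -84
i=3: S_3 = -46 + -19*3 = -103
i=4: S_4 = -46 + -19*4 = -122
The first 5 terms are: [-46, -65, -84, -103, -122]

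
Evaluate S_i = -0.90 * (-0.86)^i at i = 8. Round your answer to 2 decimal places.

S_8 = -0.9 * (-0.86)^8 ≈ -0.9 * 0.2992 ≈ -0.27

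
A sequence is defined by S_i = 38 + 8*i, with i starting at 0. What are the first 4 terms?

This is an arithmetic sequence.
i=0: S_0 = 38 + 8*0 = 38
i=1: S_1 = 38 + 8*1 = 46
i=2: S_2 = 38 + 8*2 = 54
i=3: S_3 = 38 + 8*3 = 62
The first 4 terms are: [38, 46, 54, 62]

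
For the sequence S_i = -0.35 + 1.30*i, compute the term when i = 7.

S_7 = -0.35 + 1.3*7 = -0.35 + 9.1 = 8.75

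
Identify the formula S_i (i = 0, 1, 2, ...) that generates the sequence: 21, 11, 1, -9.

Check differences: 11 - 21 = -10
1 - 11 = -10
Common difference d = -10.
First term a = 21.
Formula: S_i = 21 - 10*i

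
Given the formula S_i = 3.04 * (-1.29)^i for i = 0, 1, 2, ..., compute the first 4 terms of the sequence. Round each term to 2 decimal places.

This is a geometric sequence.
i=0: S_0 = 3.04 * (-1.29)^0 = 3.04
i=1: S_1 = 3.04 * (-1.29)^1 ≈ -3.92
i=2: S_2 = 3.04 * (-1.29)^2 ≈ 5.06
i=3: S_3 = 3.04 * (-1.29)^3 ≈ -6.53
The first 4 terms are: [3.04, -3.92, 5.06, -6.53]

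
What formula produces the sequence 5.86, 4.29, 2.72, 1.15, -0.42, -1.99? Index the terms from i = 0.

Check differences: 4.29 - 5.86 = -1.57
2.72 - 4.29 = -1.57
Common difference d = -1.57.
First term a = 5.86.
Formula: S_i = 5.86 - 1.57*i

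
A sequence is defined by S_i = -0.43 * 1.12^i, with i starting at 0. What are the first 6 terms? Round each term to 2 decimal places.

This is a geometric sequence.
i=0: S_0 = -0.43 * 1.12^0 = -0.43
i=1: S_1 = -0.43 * 1.12^1 ≈ -0.48
i=2: S_2 = -0.43 * 1.12^2 ≈ -0.54
i=3: S_3 = -0.43 * 1.12^3 ≈ -0.6
i=4: S_4 = -0.43 * 1.12^4 ≈ -0.68
i=5: S_5 = -0.43 * 1.12^5 ≈ -0.76
The first 6 terms are: [-0.43, -0.48, -0.54, -0.6, -0.68, -0.76]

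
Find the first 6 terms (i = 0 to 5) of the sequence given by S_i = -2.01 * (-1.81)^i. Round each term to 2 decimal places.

This is a geometric sequence.
i=0: S_0 = -2.01 * (-1.81)^0 = -2.01
i=1: S_1 = -2.01 * (-1.81)^1 ≈ 3.64
i=2: S_2 = -2.01 * (-1.81)^2 ≈ -6.58
i=3: S_3 = -2.01 * (-1.81)^3 ≈ 11.92
i=4: S_4 = -2.01 * (-1.81)^4 ≈ -21.57
i=5: S_5 = -2.01 * (-1.81)^5 ≈ 39.05
The first 6 terms are: [-2.01, 3.64, -6.58, 11.92, -21.57, 39.05]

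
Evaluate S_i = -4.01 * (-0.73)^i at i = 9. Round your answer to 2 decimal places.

S_9 = -4.01 * (-0.73)^9 ≈ -4.01 * -0.0589 ≈ 0.24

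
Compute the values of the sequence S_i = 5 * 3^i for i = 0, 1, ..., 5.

This is a geometric sequence.
i=0: S_0 = 5 * 3^0 = 5
i=1: S_1 = 5 * 3^1 = 15
i=2: S_2 = 5 * 3^2 = 45
i=3: S_3 = 5 * 3^3 = 135
i=4: S_4 = 5 * 3^4 = 405
i=5: S_5 = 5 * 3^5 = 1215
The first 6 terms are: [5, 15, 45, 135, 405, 1215]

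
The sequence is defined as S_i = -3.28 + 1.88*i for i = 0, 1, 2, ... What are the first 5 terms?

This is an arithmetic sequence.
i=0: S_0 = -3.28 + 1.88*0 = -3.28
i=1: S_1 = -3.28 + 1.88*1 = -1.4
i=2: S_2 = -3.28 + 1.88*2 = 0.48
i=3: S_3 = -3.28 + 1.88*3 = 2.36
i=4: S_4 = -3.28 + 1.88*4 = 4.24
The first 5 terms are: [-3.28, -1.4, 0.48, 2.36, 4.24]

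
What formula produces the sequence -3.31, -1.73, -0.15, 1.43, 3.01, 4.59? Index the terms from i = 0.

Check differences: -1.73 - -3.31 = 1.58
-0.15 - -1.73 = 1.58
Common difference d = 1.58.
First term a = -3.31.
Formula: S_i = -3.31 + 1.58*i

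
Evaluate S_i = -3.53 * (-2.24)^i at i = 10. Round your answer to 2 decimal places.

S_10 = -3.53 * (-2.24)^10 ≈ -3.53 * 3180.3886 ≈ -11226.77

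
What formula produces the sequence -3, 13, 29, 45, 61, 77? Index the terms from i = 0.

Check differences: 13 - -3 = 16
29 - 13 = 16
Common difference d = 16.
First term a = -3.
Formula: S_i = -3 + 16*i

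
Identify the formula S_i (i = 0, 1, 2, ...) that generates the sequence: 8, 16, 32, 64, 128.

Check ratios: 16 / 8 = 2.0
Common ratio r = 2.
First term a = 8.
Formula: S_i = 8 * 2^i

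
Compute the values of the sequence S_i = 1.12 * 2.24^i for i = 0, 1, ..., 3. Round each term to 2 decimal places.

This is a geometric sequence.
i=0: S_0 = 1.12 * 2.24^0 = 1.12
i=1: S_1 = 1.12 * 2.24^1 ≈ 2.51
i=2: S_2 = 1.12 * 2.24^2 ≈ 5.62
i=3: S_3 = 1.12 * 2.24^3 ≈ 12.59
The first 4 terms are: [1.12, 2.51, 5.62, 12.59]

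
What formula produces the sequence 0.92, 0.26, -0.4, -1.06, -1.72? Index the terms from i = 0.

Check differences: 0.26 - 0.92 = -0.66
-0.4 - 0.26 = -0.66
Common difference d = -0.66.
First term a = 0.92.
Formula: S_i = 0.92 - 0.66*i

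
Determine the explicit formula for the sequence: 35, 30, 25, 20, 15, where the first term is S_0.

Check differences: 30 - 35 = -5
25 - 30 = -5
Common difference d = -5.
First term a = 35.
Formula: S_i = 35 - 5*i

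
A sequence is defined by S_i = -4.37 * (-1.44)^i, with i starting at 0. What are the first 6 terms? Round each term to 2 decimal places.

This is a geometric sequence.
i=0: S_0 = -4.37 * (-1.44)^0 = -4.37
i=1: S_1 = -4.37 * (-1.44)^1 ≈ 6.29
i=2: S_2 = -4.37 * (-1.44)^2 ≈ -9.06
i=3: S_3 = -4.37 * (-1.44)^3 ≈ 13.05
i=4: S_4 = -4.37 * (-1.44)^4 ≈ -18.79
i=5: S_5 = -4.37 * (-1.44)^5 ≈ 27.06
The first 6 terms are: [-4.37, 6.29, -9.06, 13.05, -18.79, 27.06]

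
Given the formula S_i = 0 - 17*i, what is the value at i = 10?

S_10 = 0 + -17*10 = 0 + -170 = -170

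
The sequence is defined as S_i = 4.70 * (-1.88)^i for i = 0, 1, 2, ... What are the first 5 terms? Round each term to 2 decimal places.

This is a geometric sequence.
i=0: S_0 = 4.7 * (-1.88)^0 = 4.7
i=1: S_1 = 4.7 * (-1.88)^1 ≈ -8.84
i=2: S_2 = 4.7 * (-1.88)^2 ≈ 16.61
i=3: S_3 = 4.7 * (-1.88)^3 ≈ -31.23
i=4: S_4 = 4.7 * (-1.88)^4 ≈ 58.71
The first 5 terms are: [4.7, -8.84, 16.61, -31.23, 58.71]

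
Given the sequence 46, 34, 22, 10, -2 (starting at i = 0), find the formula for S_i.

Check differences: 34 - 46 = -12
22 - 34 = -12
Common difference d = -12.
First term a = 46.
Formula: S_i = 46 - 12*i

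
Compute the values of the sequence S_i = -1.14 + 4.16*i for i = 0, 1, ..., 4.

This is an arithmetic sequence.
i=0: S_0 = -1.14 + 4.16*0 = -1.14
i=1: S_1 = -1.14 + 4.16*1 = 3.02
i=2: S_2 = -1.14 + 4.16*2 = 7.18
i=3: S_3 = -1.14 + 4.16*3 = 11.34
i=4: S_4 = -1.14 + 4.16*4 = 15.5
The first 5 terms are: [-1.14, 3.02, 7.18, 11.34, 15.5]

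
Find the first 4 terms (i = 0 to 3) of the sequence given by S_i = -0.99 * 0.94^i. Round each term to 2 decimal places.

This is a geometric sequence.
i=0: S_0 = -0.99 * 0.94^0 = -0.99
i=1: S_1 = -0.99 * 0.94^1 ≈ -0.93
i=2: S_2 = -0.99 * 0.94^2 ≈ -0.87
i=3: S_3 = -0.99 * 0.94^3 ≈ -0.82
The first 4 terms are: [-0.99, -0.93, -0.87, -0.82]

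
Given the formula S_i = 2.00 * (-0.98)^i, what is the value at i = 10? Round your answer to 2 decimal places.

S_10 = 2.0 * (-0.98)^10 ≈ 2.0 * 0.8171 ≈ 1.63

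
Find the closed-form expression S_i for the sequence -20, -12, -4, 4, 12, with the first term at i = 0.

Check differences: -12 - -20 = 8
-4 - -12 = 8
Common difference d = 8.
First term a = -20.
Formula: S_i = -20 + 8*i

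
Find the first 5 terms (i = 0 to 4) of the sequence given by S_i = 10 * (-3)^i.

This is a geometric sequence.
i=0: S_0 = 10 * (-3)^0 = 10
i=1: S_1 = 10 * (-3)^1 = -30
i=2: S_2 = 10 * (-3)^2 = 90
i=3: S_3 = 10 * (-3)^3 = -270
i=4: S_4 = 10 * (-3)^4 = 810
The first 5 terms are: [10, -30, 90, -270, 810]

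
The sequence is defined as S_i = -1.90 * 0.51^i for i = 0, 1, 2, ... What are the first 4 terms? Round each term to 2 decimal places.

This is a geometric sequence.
i=0: S_0 = -1.9 * 0.51^0 = -1.9
i=1: S_1 = -1.9 * 0.51^1 ≈ -0.97
i=2: S_2 = -1.9 * 0.51^2 ≈ -0.49
i=3: S_3 = -1.9 * 0.51^3 ≈ -0.25
The first 4 terms are: [-1.9, -0.97, -0.49, -0.25]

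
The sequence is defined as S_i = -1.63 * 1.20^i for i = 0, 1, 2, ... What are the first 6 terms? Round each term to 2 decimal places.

This is a geometric sequence.
i=0: S_0 = -1.63 * 1.2^0 = -1.63
i=1: S_1 = -1.63 * 1.2^1 ≈ -1.96
i=2: S_2 = -1.63 * 1.2^2 ≈ -2.35
i=3: S_3 = -1.63 * 1.2^3 ≈ -2.82
i=4: S_4 = -1.63 * 1.2^4 ≈ -3.38
i=5: S_5 = -1.63 * 1.2^5 ≈ -4.06
The first 6 terms are: [-1.63, -1.96, -2.35, -2.82, -3.38, -4.06]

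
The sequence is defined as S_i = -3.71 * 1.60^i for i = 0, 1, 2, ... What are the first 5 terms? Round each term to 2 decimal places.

This is a geometric sequence.
i=0: S_0 = -3.71 * 1.6^0 = -3.71
i=1: S_1 = -3.71 * 1.6^1 ≈ -5.94
i=2: S_2 = -3.71 * 1.6^2 ≈ -9.5
i=3: S_3 = -3.71 * 1.6^3 ≈ -15.2
i=4: S_4 = -3.71 * 1.6^4 ≈ -24.31
The first 5 terms are: [-3.71, -5.94, -9.5, -15.2, -24.31]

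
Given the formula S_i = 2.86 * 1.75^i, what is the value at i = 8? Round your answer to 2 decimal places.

S_8 = 2.86 * 1.75^8 ≈ 2.86 * 87.9639 ≈ 251.58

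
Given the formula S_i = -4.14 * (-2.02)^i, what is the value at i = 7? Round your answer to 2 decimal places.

S_7 = -4.14 * (-2.02)^7 ≈ -4.14 * -137.2333 ≈ 568.15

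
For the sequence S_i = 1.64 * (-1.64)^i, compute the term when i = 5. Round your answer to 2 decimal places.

S_5 = 1.64 * (-1.64)^5 ≈ 1.64 * -11.8637 ≈ -19.46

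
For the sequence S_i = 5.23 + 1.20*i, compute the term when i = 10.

S_10 = 5.23 + 1.2*10 = 5.23 + 12.0 = 17.23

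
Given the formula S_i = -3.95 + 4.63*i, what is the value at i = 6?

S_6 = -3.95 + 4.63*6 = -3.95 + 27.78 = 23.83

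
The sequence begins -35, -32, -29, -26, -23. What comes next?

Differences: -32 - -35 = 3
This is an arithmetic sequence with common difference d = 3.
Next term = -23 + 3 = -20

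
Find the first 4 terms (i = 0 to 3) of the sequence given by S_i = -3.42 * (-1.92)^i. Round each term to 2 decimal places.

This is a geometric sequence.
i=0: S_0 = -3.42 * (-1.92)^0 = -3.42
i=1: S_1 = -3.42 * (-1.92)^1 ≈ 6.57
i=2: S_2 = -3.42 * (-1.92)^2 ≈ -12.61
i=3: S_3 = -3.42 * (-1.92)^3 ≈ 24.21
The first 4 terms are: [-3.42, 6.57, -12.61, 24.21]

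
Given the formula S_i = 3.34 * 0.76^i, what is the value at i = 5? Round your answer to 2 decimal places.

S_5 = 3.34 * 0.76^5 ≈ 3.34 * 0.2536 ≈ 0.85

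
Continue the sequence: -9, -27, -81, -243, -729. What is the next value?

Ratios: -27 / -9 = 3.0
This is a geometric sequence with common ratio r = 3.
Next term = -729 * 3 = -2187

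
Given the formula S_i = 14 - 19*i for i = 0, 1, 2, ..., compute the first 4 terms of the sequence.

This is an arithmetic sequence.
i=0: S_0 = 14 + -19*0 = 14
i=1: S_1 = 14 + -19*1 = -5
i=2: S_2 = 14 + -19*2 = -24
i=3: S_3 = 14 + -19*3 = -43
The first 4 terms are: [14, -5, -24, -43]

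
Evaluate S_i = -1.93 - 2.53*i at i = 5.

S_5 = -1.93 + -2.53*5 = -1.93 + -12.65 = -14.58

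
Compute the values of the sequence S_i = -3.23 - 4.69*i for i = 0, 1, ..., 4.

This is an arithmetic sequence.
i=0: S_0 = -3.23 + -4.69*0 = -3.23
i=1: S_1 = -3.23 + -4.69*1 = -7.92
i=2: S_2 = -3.23 + -4.69*2 = -12.61
i=3: S_3 = -3.23 + -4.69*3 = -17.3
i=4: S_4 = -3.23 + -4.69*4 = -21.99
The first 5 terms are: [-3.23, -7.92, -12.61, -17.3, -21.99]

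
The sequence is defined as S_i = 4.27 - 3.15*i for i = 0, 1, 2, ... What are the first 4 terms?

This is an arithmetic sequence.
i=0: S_0 = 4.27 + -3.15*0 = 4.27
i=1: S_1 = 4.27 + -3.15*1 = 1.12
i=2: S_2 = 4.27 + -3.15*2 = -2.03
i=3: S_3 = 4.27 + -3.15*3 = -5.18
The first 4 terms are: [4.27, 1.12, -2.03, -5.18]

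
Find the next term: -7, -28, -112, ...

Ratios: -28 / -7 = 4.0
This is a geometric sequence with common ratio r = 4.
Next term = -112 * 4 = -448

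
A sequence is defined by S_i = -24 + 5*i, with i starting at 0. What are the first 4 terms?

This is an arithmetic sequence.
i=0: S_0 = -24 + 5*0 = -24
i=1: S_1 = -24 + 5*1 = -19
i=2: S_2 = -24 + 5*2 = -14
i=3: S_3 = -24 + 5*3 = -9
The first 4 terms are: [-24, -19, -14, -9]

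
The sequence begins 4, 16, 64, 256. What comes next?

Ratios: 16 / 4 = 4.0
This is a geometric sequence with common ratio r = 4.
Next term = 256 * 4 = 1024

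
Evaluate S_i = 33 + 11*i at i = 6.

S_6 = 33 + 11*6 = 33 + 66 = 99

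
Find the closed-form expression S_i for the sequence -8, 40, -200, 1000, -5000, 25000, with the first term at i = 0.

Check ratios: 40 / -8 = -5.0
Common ratio r = -5.
First term a = -8.
Formula: S_i = -8 * (-5)^i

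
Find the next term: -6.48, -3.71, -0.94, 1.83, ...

Differences: -3.71 - -6.48 = 2.77
This is an arithmetic sequence with common difference d = 2.77.
Next term = 1.83 + 2.77 = 4.6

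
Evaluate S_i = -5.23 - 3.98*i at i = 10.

S_10 = -5.23 + -3.98*10 = -5.23 + -39.8 = -45.03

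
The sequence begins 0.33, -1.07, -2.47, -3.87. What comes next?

Differences: -1.07 - 0.33 = -1.4
This is an arithmetic sequence with common difference d = -1.4.
Next term = -3.87 + -1.4 = -5.27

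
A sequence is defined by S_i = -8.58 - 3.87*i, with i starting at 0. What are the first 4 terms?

This is an arithmetic sequence.
i=0: S_0 = -8.58 + -3.87*0 = -8.58
i=1: S_1 = -8.58 + -3.87*1 = -12.45
i=2: S_2 = -8.58 + -3.87*2 = -16.32
i=3: S_3 = -8.58 + -3.87*3 = -20.19
The first 4 terms are: [-8.58, -12.45, -16.32, -20.19]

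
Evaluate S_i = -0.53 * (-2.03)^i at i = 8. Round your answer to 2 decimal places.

S_8 = -0.53 * (-2.03)^8 ≈ -0.53 * 288.3821 ≈ -152.84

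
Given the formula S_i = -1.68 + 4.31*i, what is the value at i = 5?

S_5 = -1.68 + 4.31*5 = -1.68 + 21.55 = 19.87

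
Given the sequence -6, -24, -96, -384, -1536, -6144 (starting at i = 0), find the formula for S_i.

Check ratios: -24 / -6 = 4.0
Common ratio r = 4.
First term a = -6.
Formula: S_i = -6 * 4^i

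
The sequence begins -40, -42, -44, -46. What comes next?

Differences: -42 - -40 = -2
This is an arithmetic sequence with common difference d = -2.
Next term = -46 + -2 = -48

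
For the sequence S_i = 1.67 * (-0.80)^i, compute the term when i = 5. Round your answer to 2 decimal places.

S_5 = 1.67 * (-0.8)^5 ≈ 1.67 * -0.3277 ≈ -0.55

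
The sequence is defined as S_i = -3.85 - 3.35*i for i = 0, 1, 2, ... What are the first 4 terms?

This is an arithmetic sequence.
i=0: S_0 = -3.85 + -3.35*0 = -3.85
i=1: S_1 = -3.85 + -3.35*1 = -7.2
i=2: S_2 = -3.85 + -3.35*2 = -10.55
i=3: S_3 = -3.85 + -3.35*3 = -13.9
The first 4 terms are: [-3.85, -7.2, -10.55, -13.9]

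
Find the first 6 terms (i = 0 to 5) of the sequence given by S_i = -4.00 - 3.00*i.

This is an arithmetic sequence.
i=0: S_0 = -4.0 + -3.0*0 = -4.0
i=1: S_1 = -4.0 + -3.0*1 = -7.0
i=2: S_2 = -4.0 + -3.0*2 = -10.0
i=3: S_3 = -4.0 + -3.0*3 = -13.0
i=4: S_4 = -4.0 + -3.0*4 = -16.0
i=5: S_5 = -4.0 + -3.0*5 = -19.0
The first 6 terms are: [-4.0, -7.0, -10.0, -13.0, -16.0, -19.0]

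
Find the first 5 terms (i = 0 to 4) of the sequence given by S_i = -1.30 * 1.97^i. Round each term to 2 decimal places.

This is a geometric sequence.
i=0: S_0 = -1.3 * 1.97^0 = -1.3
i=1: S_1 = -1.3 * 1.97^1 ≈ -2.56
i=2: S_2 = -1.3 * 1.97^2 ≈ -5.05
i=3: S_3 = -1.3 * 1.97^3 ≈ -9.94
i=4: S_4 = -1.3 * 1.97^4 ≈ -19.58
The first 5 terms are: [-1.3, -2.56, -5.05, -9.94, -19.58]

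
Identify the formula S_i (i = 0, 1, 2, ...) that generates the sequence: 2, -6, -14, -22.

Check differences: -6 - 2 = -8
-14 - -6 = -8
Common difference d = -8.
First term a = 2.
Formula: S_i = 2 - 8*i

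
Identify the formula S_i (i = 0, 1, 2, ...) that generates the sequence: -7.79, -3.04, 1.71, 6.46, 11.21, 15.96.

Check differences: -3.04 - -7.79 = 4.75
1.71 - -3.04 = 4.75
Common difference d = 4.75.
First term a = -7.79.
Formula: S_i = -7.79 + 4.75*i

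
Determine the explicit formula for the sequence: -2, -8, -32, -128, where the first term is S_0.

Check ratios: -8 / -2 = 4.0
Common ratio r = 4.
First term a = -2.
Formula: S_i = -2 * 4^i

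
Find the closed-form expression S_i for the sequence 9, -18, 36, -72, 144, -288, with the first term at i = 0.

Check ratios: -18 / 9 = -2.0
Common ratio r = -2.
First term a = 9.
Formula: S_i = 9 * (-2)^i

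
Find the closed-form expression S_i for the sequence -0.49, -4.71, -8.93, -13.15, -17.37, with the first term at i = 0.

Check differences: -4.71 - -0.49 = -4.22
-8.93 - -4.71 = -4.22
Common difference d = -4.22.
First term a = -0.49.
Formula: S_i = -0.49 - 4.22*i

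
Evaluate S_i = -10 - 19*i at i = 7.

S_7 = -10 + -19*7 = -10 + -133 = -143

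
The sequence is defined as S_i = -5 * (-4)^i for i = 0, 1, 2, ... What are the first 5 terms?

This is a geometric sequence.
i=0: S_0 = -5 * (-4)^0 = -5
i=1: S_1 = -5 * (-4)^1 = 20
i=2: S_2 = -5 * (-4)^2 = -80
i=3: S_3 = -5 * (-4)^3 = 320
i=4: S_4 = -5 * (-4)^4 = -1280
The first 5 terms are: [-5, 20, -80, 320, -1280]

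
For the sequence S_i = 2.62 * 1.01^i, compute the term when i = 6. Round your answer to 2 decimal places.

S_6 = 2.62 * 1.01^6 ≈ 2.62 * 1.0615 ≈ 2.78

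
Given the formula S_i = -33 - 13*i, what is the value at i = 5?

S_5 = -33 + -13*5 = -33 + -65 = -98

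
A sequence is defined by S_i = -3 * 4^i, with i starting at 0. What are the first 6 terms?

This is a geometric sequence.
i=0: S_0 = -3 * 4^0 = -3
i=1: S_1 = -3 * 4^1 = -12
i=2: S_2 = -3 * 4^2 = -48
i=3: S_3 = -3 * 4^3 = -192
i=4: S_4 = -3 * 4^4 = -768
i=5: S_5 = -3 * 4^5 = -3072
The first 6 terms are: [-3, -12, -48, -192, -768, -3072]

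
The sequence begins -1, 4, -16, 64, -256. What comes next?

Ratios: 4 / -1 = -4.0
This is a geometric sequence with common ratio r = -4.
Next term = -256 * -4 = 1024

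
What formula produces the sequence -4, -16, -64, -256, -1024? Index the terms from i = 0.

Check ratios: -16 / -4 = 4.0
Common ratio r = 4.
First term a = -4.
Formula: S_i = -4 * 4^i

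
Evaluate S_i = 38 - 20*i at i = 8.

S_8 = 38 + -20*8 = 38 + -160 = -122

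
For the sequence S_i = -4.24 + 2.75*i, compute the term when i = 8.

S_8 = -4.24 + 2.75*8 = -4.24 + 22.0 = 17.76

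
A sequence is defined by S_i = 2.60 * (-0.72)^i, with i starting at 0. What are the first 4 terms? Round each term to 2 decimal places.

This is a geometric sequence.
i=0: S_0 = 2.6 * (-0.72)^0 = 2.6
i=1: S_1 = 2.6 * (-0.72)^1 ≈ -1.87
i=2: S_2 = 2.6 * (-0.72)^2 ≈ 1.35
i=3: S_3 = 2.6 * (-0.72)^3 ≈ -0.97
The first 4 terms are: [2.6, -1.87, 1.35, -0.97]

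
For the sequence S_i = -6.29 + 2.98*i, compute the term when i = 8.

S_8 = -6.29 + 2.98*8 = -6.29 + 23.84 = 17.55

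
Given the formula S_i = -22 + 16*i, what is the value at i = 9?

S_9 = -22 + 16*9 = -22 + 144 = 122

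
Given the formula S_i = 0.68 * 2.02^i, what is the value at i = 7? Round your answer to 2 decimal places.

S_7 = 0.68 * 2.02^7 ≈ 0.68 * 137.2333 ≈ 93.32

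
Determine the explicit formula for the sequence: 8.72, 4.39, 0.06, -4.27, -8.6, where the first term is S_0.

Check differences: 4.39 - 8.72 = -4.33
0.06 - 4.39 = -4.33
Common difference d = -4.33.
First term a = 8.72.
Formula: S_i = 8.72 - 4.33*i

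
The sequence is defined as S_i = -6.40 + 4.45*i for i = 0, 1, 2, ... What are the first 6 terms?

This is an arithmetic sequence.
i=0: S_0 = -6.4 + 4.45*0 = -6.4
i=1: S_1 = -6.4 + 4.45*1 = -1.95
i=2: S_2 = -6.4 + 4.45*2 = 2.5
i=3: S_3 = -6.4 + 4.45*3 = 6.95
i=4: S_4 = -6.4 + 4.45*4 = 11.4
i=5: S_5 = -6.4 + 4.45*5 = 15.85
The first 6 terms are: [-6.4, -1.95, 2.5, 6.95, 11.4, 15.85]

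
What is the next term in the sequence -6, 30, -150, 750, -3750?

Ratios: 30 / -6 = -5.0
This is a geometric sequence with common ratio r = -5.
Next term = -3750 * -5 = 18750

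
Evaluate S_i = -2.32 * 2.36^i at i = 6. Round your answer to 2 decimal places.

S_6 = -2.32 * 2.36^6 ≈ -2.32 * 172.7715 ≈ -400.83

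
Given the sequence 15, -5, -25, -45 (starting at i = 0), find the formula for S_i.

Check differences: -5 - 15 = -20
-25 - -5 = -20
Common difference d = -20.
First term a = 15.
Formula: S_i = 15 - 20*i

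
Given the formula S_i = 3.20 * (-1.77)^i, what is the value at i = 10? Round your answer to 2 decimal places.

S_10 = 3.2 * (-1.77)^10 ≈ 3.2 * 301.8093 ≈ 965.79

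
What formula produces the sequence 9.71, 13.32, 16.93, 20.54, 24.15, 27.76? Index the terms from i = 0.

Check differences: 13.32 - 9.71 = 3.61
16.93 - 13.32 = 3.61
Common difference d = 3.61.
First term a = 9.71.
Formula: S_i = 9.71 + 3.61*i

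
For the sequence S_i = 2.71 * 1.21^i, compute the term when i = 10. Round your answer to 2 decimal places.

S_10 = 2.71 * 1.21^10 ≈ 2.71 * 6.7275 ≈ 18.23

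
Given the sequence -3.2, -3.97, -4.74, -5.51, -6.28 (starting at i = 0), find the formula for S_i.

Check differences: -3.97 - -3.2 = -0.77
-4.74 - -3.97 = -0.77
Common difference d = -0.77.
First term a = -3.2.
Formula: S_i = -3.20 - 0.77*i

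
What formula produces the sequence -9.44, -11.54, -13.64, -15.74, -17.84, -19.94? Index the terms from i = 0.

Check differences: -11.54 - -9.44 = -2.1
-13.64 - -11.54 = -2.1
Common difference d = -2.1.
First term a = -9.44.
Formula: S_i = -9.44 - 2.10*i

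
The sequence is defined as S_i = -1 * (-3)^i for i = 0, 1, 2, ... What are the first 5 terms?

This is a geometric sequence.
i=0: S_0 = -1 * (-3)^0 = -1
i=1: S_1 = -1 * (-3)^1 = 3
i=2: S_2 = -1 * (-3)^2 = -9
i=3: S_3 = -1 * (-3)^3 = 27
i=4: S_4 = -1 * (-3)^4 = -81
The first 5 terms are: [-1, 3, -9, 27, -81]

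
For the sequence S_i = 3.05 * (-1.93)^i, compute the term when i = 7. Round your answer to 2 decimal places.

S_7 = 3.05 * (-1.93)^7 ≈ 3.05 * -99.7473 ≈ -304.23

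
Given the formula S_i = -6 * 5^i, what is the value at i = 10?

S_10 = -6 * 5^10 = -6 * 9765625 = -58593750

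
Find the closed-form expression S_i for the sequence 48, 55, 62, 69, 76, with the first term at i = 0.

Check differences: 55 - 48 = 7
62 - 55 = 7
Common difference d = 7.
First term a = 48.
Formula: S_i = 48 + 7*i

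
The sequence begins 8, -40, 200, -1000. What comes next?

Ratios: -40 / 8 = -5.0
This is a geometric sequence with common ratio r = -5.
Next term = -1000 * -5 = 5000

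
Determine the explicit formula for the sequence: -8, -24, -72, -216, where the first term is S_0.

Check ratios: -24 / -8 = 3.0
Common ratio r = 3.
First term a = -8.
Formula: S_i = -8 * 3^i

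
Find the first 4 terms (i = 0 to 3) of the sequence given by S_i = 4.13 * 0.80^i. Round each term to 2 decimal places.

This is a geometric sequence.
i=0: S_0 = 4.13 * 0.8^0 = 4.13
i=1: S_1 = 4.13 * 0.8^1 ≈ 3.3
i=2: S_2 = 4.13 * 0.8^2 ≈ 2.64
i=3: S_3 = 4.13 * 0.8^3 ≈ 2.11
The first 4 terms are: [4.13, 3.3, 2.64, 2.11]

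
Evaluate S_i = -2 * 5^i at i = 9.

S_9 = -2 * 5^9 = -2 * 1953125 = -3906250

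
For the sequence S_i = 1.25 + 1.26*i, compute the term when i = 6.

S_6 = 1.25 + 1.26*6 = 1.25 + 7.56 = 8.81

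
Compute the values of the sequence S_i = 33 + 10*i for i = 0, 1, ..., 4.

This is an arithmetic sequence.
i=0: S_0 = 33 + 10*0 = 33
i=1: S_1 = 33 + 10*1 = 43
i=2: S_2 = 33 + 10*2 = 53
i=3: S_3 = 33 + 10*3 = 63
i=4: S_4 = 33 + 10*4 = 73
The first 5 terms are: [33, 43, 53, 63, 73]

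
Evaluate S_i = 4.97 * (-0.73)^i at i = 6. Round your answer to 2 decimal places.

S_6 = 4.97 * (-0.73)^6 ≈ 4.97 * 0.1513 ≈ 0.75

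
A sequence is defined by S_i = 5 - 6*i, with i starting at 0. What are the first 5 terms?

This is an arithmetic sequence.
i=0: S_0 = 5 + -6*0 = 5
i=1: S_1 = 5 + -6*1 = -1
i=2: S_2 = 5 + -6*2 = -7
i=3: S_3 = 5 + -6*3 = -13
i=4: S_4 = 5 + -6*4 = -19
The first 5 terms are: [5, -1, -7, -13, -19]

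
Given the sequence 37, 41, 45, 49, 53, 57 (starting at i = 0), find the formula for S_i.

Check differences: 41 - 37 = 4
45 - 41 = 4
Common difference d = 4.
First term a = 37.
Formula: S_i = 37 + 4*i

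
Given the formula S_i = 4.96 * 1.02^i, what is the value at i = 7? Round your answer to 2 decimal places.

S_7 = 4.96 * 1.02^7 ≈ 4.96 * 1.1487 ≈ 5.7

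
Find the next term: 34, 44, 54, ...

Differences: 44 - 34 = 10
This is an arithmetic sequence with common difference d = 10.
Next term = 54 + 10 = 64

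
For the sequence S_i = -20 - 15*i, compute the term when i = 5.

S_5 = -20 + -15*5 = -20 + -75 = -95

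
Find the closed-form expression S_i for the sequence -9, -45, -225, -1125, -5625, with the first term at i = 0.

Check ratios: -45 / -9 = 5.0
Common ratio r = 5.
First term a = -9.
Formula: S_i = -9 * 5^i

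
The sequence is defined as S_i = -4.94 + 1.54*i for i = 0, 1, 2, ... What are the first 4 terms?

This is an arithmetic sequence.
i=0: S_0 = -4.94 + 1.54*0 = -4.94
i=1: S_1 = -4.94 + 1.54*1 = -3.4
i=2: S_2 = -4.94 + 1.54*2 = -1.86
i=3: S_3 = -4.94 + 1.54*3 = -0.32
The first 4 terms are: [-4.94, -3.4, -1.86, -0.32]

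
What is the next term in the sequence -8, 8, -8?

Ratios: 8 / -8 = -1.0
This is a geometric sequence with common ratio r = -1.
Next term = -8 * -1 = 8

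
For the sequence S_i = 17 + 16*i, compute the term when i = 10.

S_10 = 17 + 16*10 = 17 + 160 = 177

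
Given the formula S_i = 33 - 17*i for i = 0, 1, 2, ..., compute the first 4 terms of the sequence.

This is an arithmetic sequence.
i=0: S_0 = 33 + -17*0 = 33
i=1: S_1 = 33 + -17*1 = 16
i=2: S_2 = 33 + -17*2 = -1
i=3: S_3 = 33 + -17*3 = -18
The first 4 terms are: [33, 16, -1, -18]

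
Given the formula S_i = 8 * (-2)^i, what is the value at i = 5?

S_5 = 8 * (-2)^5 = 8 * -32 = -256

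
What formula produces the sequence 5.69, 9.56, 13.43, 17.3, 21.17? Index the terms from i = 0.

Check differences: 9.56 - 5.69 = 3.87
13.43 - 9.56 = 3.87
Common difference d = 3.87.
First term a = 5.69.
Formula: S_i = 5.69 + 3.87*i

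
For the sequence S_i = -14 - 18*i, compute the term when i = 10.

S_10 = -14 + -18*10 = -14 + -180 = -194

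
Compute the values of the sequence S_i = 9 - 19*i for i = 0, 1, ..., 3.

This is an arithmetic sequence.
i=0: S_0 = 9 + -19*0 = 9
i=1: S_1 = 9 + -19*1 = -10
i=2: S_2 = 9 + -19*2 = -29
i=3: S_3 = 9 + -19*3 = -48
The first 4 terms are: [9, -10, -29, -48]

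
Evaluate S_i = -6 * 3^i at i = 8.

S_8 = -6 * 3^8 = -6 * 6561 = -39366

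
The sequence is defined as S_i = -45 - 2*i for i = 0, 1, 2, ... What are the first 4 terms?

This is an arithmetic sequence.
i=0: S_0 = -45 + -2*0 = -45
i=1: S_1 = -45 + -2*1 = -47
i=2: S_2 = -45 + -2*2 = -49
i=3: S_3 = -45 + -2*3 = -51
The first 4 terms are: [-45, -47, -49, -51]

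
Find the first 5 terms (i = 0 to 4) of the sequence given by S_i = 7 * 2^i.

This is a geometric sequence.
i=0: S_0 = 7 * 2^0 = 7
i=1: S_1 = 7 * 2^1 = 14
i=2: S_2 = 7 * 2^2 = 28
i=3: S_3 = 7 * 2^3 = 56
i=4: S_4 = 7 * 2^4 = 112
The first 5 terms are: [7, 14, 28, 56, 112]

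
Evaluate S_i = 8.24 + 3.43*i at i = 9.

S_9 = 8.24 + 3.43*9 = 8.24 + 30.87 = 39.11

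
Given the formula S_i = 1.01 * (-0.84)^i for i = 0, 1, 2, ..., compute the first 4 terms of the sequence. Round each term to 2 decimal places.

This is a geometric sequence.
i=0: S_0 = 1.01 * (-0.84)^0 = 1.01
i=1: S_1 = 1.01 * (-0.84)^1 ≈ -0.85
i=2: S_2 = 1.01 * (-0.84)^2 ≈ 0.71
i=3: S_3 = 1.01 * (-0.84)^3 ≈ -0.6
The first 4 terms are: [1.01, -0.85, 0.71, -0.6]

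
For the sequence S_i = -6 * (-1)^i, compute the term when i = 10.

S_10 = -6 * (-1)^10 = -6 * 1 = -6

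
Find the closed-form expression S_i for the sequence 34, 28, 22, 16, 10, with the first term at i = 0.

Check differences: 28 - 34 = -6
22 - 28 = -6
Common difference d = -6.
First term a = 34.
Formula: S_i = 34 - 6*i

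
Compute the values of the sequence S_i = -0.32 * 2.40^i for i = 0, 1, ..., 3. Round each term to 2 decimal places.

This is a geometric sequence.
i=0: S_0 = -0.32 * 2.4^0 = -0.32
i=1: S_1 = -0.32 * 2.4^1 ≈ -0.77
i=2: S_2 = -0.32 * 2.4^2 ≈ -1.84
i=3: S_3 = -0.32 * 2.4^3 ≈ -4.42
The first 4 terms are: [-0.32, -0.77, -1.84, -4.42]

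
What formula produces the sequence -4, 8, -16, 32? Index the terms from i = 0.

Check ratios: 8 / -4 = -2.0
Common ratio r = -2.
First term a = -4.
Formula: S_i = -4 * (-2)^i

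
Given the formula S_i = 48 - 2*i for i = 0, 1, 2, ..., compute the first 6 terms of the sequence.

This is an arithmetic sequence.
i=0: S_0 = 48 + -2*0 = 48
i=1: S_1 = 48 + -2*1 = 46
i=2: S_2 = 48 + -2*2 = 44
i=3: S_3 = 48 + -2*3 = 42
i=4: S_4 = 48 + -2*4 = 40
i=5: S_5 = 48 + -2*5 = 38
The first 6 terms are: [48, 46, 44, 42, 40, 38]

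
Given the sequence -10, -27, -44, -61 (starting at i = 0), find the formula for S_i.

Check differences: -27 - -10 = -17
-44 - -27 = -17
Common difference d = -17.
First term a = -10.
Formula: S_i = -10 - 17*i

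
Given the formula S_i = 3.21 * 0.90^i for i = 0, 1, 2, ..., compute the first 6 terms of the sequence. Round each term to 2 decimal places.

This is a geometric sequence.
i=0: S_0 = 3.21 * 0.9^0 = 3.21
i=1: S_1 = 3.21 * 0.9^1 ≈ 2.89
i=2: S_2 = 3.21 * 0.9^2 ≈ 2.6
i=3: S_3 = 3.21 * 0.9^3 ≈ 2.34
i=4: S_4 = 3.21 * 0.9^4 ≈ 2.11
i=5: S_5 = 3.21 * 0.9^5 ≈ 1.9
The first 6 terms are: [3.21, 2.89, 2.6, 2.34, 2.11, 1.9]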